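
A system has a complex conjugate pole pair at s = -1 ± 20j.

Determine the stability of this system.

Real part of poles is -1 (< 0, left half-plane). Stable.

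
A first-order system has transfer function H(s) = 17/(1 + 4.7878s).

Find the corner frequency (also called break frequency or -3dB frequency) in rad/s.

Corner frequency = 1/τ = 1/4.7878 = 0.209 rad/s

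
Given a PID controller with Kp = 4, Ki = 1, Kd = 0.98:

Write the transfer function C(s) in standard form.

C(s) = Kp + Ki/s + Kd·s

Substituting values: C(s) = 4 + 1/s + 0.98s = (0.98s² + 4s + 1)/s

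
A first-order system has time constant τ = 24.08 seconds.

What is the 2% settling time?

For first-order system, 2% settling time ≈ 4τ = 4 × 24.08 = 96.32 s.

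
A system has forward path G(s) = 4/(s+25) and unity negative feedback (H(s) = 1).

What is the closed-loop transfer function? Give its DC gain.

T(s) = G/(1+GH) = [4/(s+25)] / [1 + 4/(s+25)] = 4/(s+25+4) = 4/(s+29). DC gain = 4/29 = 0.1379.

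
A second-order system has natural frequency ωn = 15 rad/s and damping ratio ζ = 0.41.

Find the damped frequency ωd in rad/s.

ωd = ωn√(1 - ζ²) = 15√(1 - 0.41²) = 13.68 rad/s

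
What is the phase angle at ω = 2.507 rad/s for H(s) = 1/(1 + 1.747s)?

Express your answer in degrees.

Phase = -arctan(ωτ) = -arctan(2.507 × 1.747) = -77.1°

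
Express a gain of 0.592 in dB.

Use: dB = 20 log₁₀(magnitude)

dB = 20 log₁₀(0.592) = -4.6 dB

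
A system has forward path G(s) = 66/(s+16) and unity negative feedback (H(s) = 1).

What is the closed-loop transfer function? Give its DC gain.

T(s) = G/(1+GH) = [66/(s+16)] / [1 + 66/(s+16)] = 66/(s+16+66) = 66/(s+82). DC gain = 66/82 = 0.8049.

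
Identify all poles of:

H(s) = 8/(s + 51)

Pole is where denominator = 0: s + 51 = 0, so s = -51.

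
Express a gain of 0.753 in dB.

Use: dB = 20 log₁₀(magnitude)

dB = 20 log₁₀(0.753) = -2.5 dB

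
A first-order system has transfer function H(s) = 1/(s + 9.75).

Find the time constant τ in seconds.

For H(s) = 1/(s + 1/τ), the pole is at -1/τ = -9.75, so τ = 1/9.75 = 0.1026 s.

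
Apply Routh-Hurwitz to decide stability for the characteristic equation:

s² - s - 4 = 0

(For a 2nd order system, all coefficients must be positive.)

Coefficients: 1, -1, -4. b=-1, c=-4 not positive, so system is unstable.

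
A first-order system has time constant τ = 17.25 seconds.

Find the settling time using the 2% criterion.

For first-order system, 2% settling time ≈ 4τ = 4 × 17.25 = 69.0 s.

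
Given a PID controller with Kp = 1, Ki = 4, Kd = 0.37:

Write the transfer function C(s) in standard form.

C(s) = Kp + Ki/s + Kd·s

Substituting values: C(s) = 1 + 4/s + 0.37s = (0.37s² + s + 4)/s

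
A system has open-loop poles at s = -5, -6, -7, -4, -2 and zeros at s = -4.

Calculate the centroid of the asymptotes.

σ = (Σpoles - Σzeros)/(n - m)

σ = (Σpoles - Σzeros)/(n - m) = (-24 - (-4))/(5 - 1) = -20/4 = -5.0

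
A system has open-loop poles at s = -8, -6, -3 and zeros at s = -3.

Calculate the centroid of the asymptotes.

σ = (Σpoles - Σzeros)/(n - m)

σ = (Σpoles - Σzeros)/(n - m) = (-17 - (-3))/(3 - 1) = -14/2 = -7.0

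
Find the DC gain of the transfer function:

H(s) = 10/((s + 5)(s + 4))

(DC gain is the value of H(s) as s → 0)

DC gain = H(0) = 10/(5 × 4) = 10/20 = 0.5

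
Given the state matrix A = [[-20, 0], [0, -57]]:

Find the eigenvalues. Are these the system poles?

For diagonal matrix, eigenvalues are diagonal entries: λ₁ = -20, λ₂ = -57. Eigenvalues of A = system poles.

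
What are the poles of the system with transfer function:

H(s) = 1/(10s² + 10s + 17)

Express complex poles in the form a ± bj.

Discriminant = 10² - 4×10×17 = 100 - 680 = -580 < 0, so the poles are a complex conjugate pair s = (-10 ± j√580)/(2×10). Real part = -10/(2×10) = -10/20 = -0.5; imaginary part = ±√580/(2×10) ≈ 1.2042. Poles: s = -0.5 ± 1.2042j.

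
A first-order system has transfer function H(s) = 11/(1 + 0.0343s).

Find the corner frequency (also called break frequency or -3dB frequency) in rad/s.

Corner frequency = 1/τ = 1/0.0343 = 29.155 rad/s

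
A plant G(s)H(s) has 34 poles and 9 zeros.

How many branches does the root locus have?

Root locus has n branches where n = number of poles = 34.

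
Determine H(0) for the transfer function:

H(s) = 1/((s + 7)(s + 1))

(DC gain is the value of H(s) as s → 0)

DC gain = H(0) = 1/(7 × 1) = 1/7 = 0.1429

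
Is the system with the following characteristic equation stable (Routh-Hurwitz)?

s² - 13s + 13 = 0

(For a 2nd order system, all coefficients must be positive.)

Coefficients: 1, -13, 13. b=-13 not positive, so system is unstable.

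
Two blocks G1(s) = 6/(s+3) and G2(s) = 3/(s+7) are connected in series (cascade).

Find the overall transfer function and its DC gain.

Series: multiply transfer functions. G_eq = 6/(s+3) × 3/(s+7) = 18/((s+3)(s+7)). DC gain = 18/(3×7) = 0.8571.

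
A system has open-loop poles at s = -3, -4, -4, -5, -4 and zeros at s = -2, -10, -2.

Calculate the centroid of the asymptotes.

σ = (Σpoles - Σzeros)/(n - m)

σ = (Σpoles - Σzeros)/(n - m) = (-20 - (-14))/(5 - 3) = -6/2 = -3.0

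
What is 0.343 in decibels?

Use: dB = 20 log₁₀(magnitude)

dB = 20 log₁₀(0.343) = -9.3 dB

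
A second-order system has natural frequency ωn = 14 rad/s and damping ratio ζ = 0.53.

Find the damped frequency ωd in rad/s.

ωd = ωn√(1 - ζ²) = 14√(1 - 0.53²) = 11.87 rad/s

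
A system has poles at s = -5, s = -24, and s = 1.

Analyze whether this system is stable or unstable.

Pole(s) at s = 1 are not in the left half-plane. System is unstable.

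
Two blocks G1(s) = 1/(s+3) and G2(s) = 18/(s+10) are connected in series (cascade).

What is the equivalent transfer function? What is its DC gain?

Series: multiply transfer functions. G_eq = 1/(s+3) × 18/(s+10) = 18/((s+3)(s+10)). DC gain = 18/(3×10) = 0.6.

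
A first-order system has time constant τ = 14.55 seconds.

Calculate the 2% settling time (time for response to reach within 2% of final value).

For first-order system, 2% settling time ≈ 4τ = 4 × 14.55 = 58.2 s.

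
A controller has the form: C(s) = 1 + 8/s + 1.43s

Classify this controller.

This is a Proportional-Integral-Derivative (PID) controller.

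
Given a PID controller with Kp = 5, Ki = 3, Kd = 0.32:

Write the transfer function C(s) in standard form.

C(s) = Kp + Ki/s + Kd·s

Substituting values: C(s) = 5 + 3/s + 0.32s = (0.32s² + 5s + 3)/s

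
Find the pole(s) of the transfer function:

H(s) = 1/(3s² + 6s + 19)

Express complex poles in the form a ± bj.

Discriminant = 6² - 4×3×19 = 36 - 228 = -192 < 0, so the poles are a complex conjugate pair s = (-6 ± j√192)/(2×3). Real part = -6/(2×3) = -6/6 = -1; imaginary part = ±√192/(2×3) ≈ 2.3094. Poles: s = -1 ± 2.3094j.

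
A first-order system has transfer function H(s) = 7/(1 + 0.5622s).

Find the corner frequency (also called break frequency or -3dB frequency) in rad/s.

Corner frequency = 1/τ = 1/0.5622 = 1.779 rad/s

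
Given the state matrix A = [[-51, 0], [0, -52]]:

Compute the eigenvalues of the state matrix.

For diagonal matrix, eigenvalues are diagonal entries: λ₁ = -51, λ₂ = -52.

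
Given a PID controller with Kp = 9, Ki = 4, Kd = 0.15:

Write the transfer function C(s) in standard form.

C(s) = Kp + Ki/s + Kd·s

Substituting values: C(s) = 9 + 4/s + 0.15s = (0.15s² + 9s + 4)/s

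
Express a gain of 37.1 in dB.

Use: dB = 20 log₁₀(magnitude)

dB = 20 log₁₀(37.1) = 31.4 dB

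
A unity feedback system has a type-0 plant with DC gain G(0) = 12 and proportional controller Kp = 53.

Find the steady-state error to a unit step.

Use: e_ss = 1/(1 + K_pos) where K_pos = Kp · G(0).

K_pos = Kp · G(0) = 53 × 12 = 636. e_ss = 1/(1 + 636) = 0.0016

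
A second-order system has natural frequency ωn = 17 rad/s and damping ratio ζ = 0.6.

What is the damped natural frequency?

ωd = ωn√(1 - ζ²) = 17√(1 - 0.6²) = 13.6 rad/s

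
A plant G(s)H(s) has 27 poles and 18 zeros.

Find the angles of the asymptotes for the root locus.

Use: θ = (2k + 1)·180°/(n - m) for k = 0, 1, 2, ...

n - m = 27 - 18 = 9. Angles: θk = (2k + 1)·180°/9 = 20°, 60°, 100°, 140°, 180°, 220°, 260°, 300°, 340°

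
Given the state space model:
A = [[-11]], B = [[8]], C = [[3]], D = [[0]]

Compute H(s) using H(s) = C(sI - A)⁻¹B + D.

(sI - A)⁻¹ = 1/(s + 11). H(s) = 3 × 8/(s + 11) + 0 = 24/(s + 11).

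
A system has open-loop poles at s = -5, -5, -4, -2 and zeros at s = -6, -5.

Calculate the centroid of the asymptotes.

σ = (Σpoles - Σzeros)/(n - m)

σ = (Σpoles - Σzeros)/(n - m) = (-16 - (-11))/(4 - 2) = -5/2 = -2.5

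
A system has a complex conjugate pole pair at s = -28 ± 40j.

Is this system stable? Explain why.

Real part of poles is -28 (< 0, left half-plane). Stable.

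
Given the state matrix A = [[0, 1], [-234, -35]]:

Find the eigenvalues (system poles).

det(A - λI) = λ² - (-35)λ + 234 = (λ - (-9))(λ - (-26)). Eigenvalues: -9, -26.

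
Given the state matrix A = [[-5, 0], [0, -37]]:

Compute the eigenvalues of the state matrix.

For diagonal matrix, eigenvalues are diagonal entries: λ₁ = -5, λ₂ = -37.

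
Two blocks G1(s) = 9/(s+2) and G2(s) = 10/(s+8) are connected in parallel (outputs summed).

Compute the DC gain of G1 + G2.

Parallel: G_eq = G1 + G2. DC gain = G1(0) + G2(0) = 9/2 + 10/8 = 4.5 + 1.25 = 5.75.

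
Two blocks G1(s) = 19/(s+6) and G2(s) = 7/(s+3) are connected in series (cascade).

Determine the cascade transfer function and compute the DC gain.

Series: multiply transfer functions. G_eq = 19/(s+6) × 7/(s+3) = 133/((s+6)(s+3)). DC gain = 133/(6×3) = 7.3889.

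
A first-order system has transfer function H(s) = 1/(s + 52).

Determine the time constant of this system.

For H(s) = 1/(s + 1/τ), the pole is at -1/τ = -52, so τ = 1/52 = 0.0192 s.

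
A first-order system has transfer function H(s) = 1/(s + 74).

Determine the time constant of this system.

For H(s) = 1/(s + 1/τ), the pole is at -1/τ = -74, so τ = 1/74 = 0.0135 s.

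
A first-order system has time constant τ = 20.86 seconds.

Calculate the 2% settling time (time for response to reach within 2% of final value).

For first-order system, 2% settling time ≈ 4τ = 4 × 20.86 = 83.44 s.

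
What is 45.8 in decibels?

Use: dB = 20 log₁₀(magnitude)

dB = 20 log₁₀(45.8) = 33.2 dB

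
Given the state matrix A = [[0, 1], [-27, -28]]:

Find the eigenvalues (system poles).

det(A - λI) = λ² - (-28)λ + 27 = (λ - (-27))(λ - (-1)). Eigenvalues: -27, -1.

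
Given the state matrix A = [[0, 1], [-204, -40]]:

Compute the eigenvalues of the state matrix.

det(A - λI) = λ² - (-40)λ + 204 = (λ - (-34))(λ - (-6)). Eigenvalues: -34, -6.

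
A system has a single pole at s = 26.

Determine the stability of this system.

Pole at s = 26 is in the right half-plane. Unstable.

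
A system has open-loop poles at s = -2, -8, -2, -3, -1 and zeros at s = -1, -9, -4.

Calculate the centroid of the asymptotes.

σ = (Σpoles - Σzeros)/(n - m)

σ = (Σpoles - Σzeros)/(n - m) = (-16 - (-14))/(5 - 3) = -2/2 = -1.0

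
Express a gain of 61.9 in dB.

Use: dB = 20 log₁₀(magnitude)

dB = 20 log₁₀(61.9) = 35.8 dB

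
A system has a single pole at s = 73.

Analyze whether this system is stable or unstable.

Pole at s = 73 is in the right half-plane. Unstable.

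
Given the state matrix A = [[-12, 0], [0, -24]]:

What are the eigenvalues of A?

For diagonal matrix, eigenvalues are diagonal entries: λ₁ = -12, λ₂ = -24.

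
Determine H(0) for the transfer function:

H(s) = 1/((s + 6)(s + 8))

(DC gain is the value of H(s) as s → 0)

DC gain = H(0) = 1/(6 × 8) = 1/48 = 0.0208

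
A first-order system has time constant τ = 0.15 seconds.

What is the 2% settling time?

For first-order system, 2% settling time ≈ 4τ = 4 × 0.15 = 0.6 s.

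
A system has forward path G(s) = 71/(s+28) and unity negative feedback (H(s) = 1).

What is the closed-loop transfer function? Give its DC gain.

T(s) = G/(1+GH) = [71/(s+28)] / [1 + 71/(s+28)] = 71/(s+28+71) = 71/(s+99). DC gain = 71/99 = 0.7172.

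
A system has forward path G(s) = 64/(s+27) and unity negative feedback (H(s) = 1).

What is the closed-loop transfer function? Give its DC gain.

T(s) = G/(1+GH) = [64/(s+27)] / [1 + 64/(s+27)] = 64/(s+27+64) = 64/(s+91). DC gain = 64/91 = 0.7033.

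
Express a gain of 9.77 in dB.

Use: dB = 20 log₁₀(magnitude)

dB = 20 log₁₀(9.77) = 19.8 dB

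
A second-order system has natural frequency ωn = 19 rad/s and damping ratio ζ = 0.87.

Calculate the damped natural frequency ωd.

ωd = ωn√(1 - ζ²) = 19√(1 - 0.87²) = 9.37 rad/s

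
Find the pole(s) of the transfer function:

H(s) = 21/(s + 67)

Pole is where denominator = 0: s + 67 = 0, so s = -67.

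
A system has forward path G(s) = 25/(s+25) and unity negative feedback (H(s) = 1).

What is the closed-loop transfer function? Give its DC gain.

T(s) = G/(1+GH) = [25/(s+25)] / [1 + 25/(s+25)] = 25/(s+25+25) = 25/(s+50). DC gain = 25/50 = 0.5.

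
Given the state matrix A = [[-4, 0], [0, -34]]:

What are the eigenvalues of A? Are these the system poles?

For diagonal matrix, eigenvalues are diagonal entries: λ₁ = -4, λ₂ = -34. Eigenvalues of A = system poles.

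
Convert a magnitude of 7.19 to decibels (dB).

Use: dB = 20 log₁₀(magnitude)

dB = 20 log₁₀(7.19) = 17.1 dB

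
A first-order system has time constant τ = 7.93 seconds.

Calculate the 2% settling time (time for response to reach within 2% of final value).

For first-order system, 2% settling time ≈ 4τ = 4 × 7.93 = 31.72 s.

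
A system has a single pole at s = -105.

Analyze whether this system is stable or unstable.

Pole at s = -105 is in the left half-plane. Stable.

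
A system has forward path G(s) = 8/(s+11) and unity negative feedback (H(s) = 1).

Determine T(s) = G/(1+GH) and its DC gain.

T(s) = G/(1+GH) = [8/(s+11)] / [1 + 8/(s+11)] = 8/(s+11+8) = 8/(s+19). DC gain = 8/19 = 0.4211.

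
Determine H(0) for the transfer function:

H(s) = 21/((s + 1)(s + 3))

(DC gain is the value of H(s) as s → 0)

DC gain = H(0) = 21/(1 × 3) = 21/3 = 7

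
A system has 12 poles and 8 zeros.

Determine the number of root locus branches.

Root locus has n branches where n = number of poles = 12.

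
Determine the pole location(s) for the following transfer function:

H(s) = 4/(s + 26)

Pole is where denominator = 0: s + 26 = 0, so s = -26.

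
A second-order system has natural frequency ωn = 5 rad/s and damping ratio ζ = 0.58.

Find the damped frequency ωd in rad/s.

ωd = ωn√(1 - ζ²) = 5√(1 - 0.58²) = 4.07 rad/s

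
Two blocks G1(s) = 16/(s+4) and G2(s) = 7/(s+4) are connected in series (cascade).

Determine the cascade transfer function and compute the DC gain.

Series: multiply transfer functions. G_eq = 16/(s+4) × 7/(s+4) = 112/((s+4)(s+4)). DC gain = 112/(4×4) = 7.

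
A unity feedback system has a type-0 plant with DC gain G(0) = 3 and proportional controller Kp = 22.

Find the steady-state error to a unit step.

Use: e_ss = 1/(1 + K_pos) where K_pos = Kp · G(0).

K_pos = Kp · G(0) = 22 × 3 = 66. e_ss = 1/(1 + 66) = 0.0149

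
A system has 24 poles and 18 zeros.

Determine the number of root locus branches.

Root locus has n branches where n = number of poles = 24.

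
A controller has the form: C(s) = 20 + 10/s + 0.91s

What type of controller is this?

This is a Proportional-Integral-Derivative (PID) controller.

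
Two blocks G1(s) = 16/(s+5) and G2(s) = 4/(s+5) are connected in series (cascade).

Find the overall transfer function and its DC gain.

Series: multiply transfer functions. G_eq = 16/(s+5) × 4/(s+5) = 64/((s+5)(s+5)). DC gain = 64/(5×5) = 2.56.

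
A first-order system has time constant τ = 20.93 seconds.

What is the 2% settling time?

For first-order system, 2% settling time ≈ 4τ = 4 × 20.93 = 83.72 s.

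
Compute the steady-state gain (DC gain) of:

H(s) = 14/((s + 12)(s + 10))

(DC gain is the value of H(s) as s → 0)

DC gain = H(0) = 14/(12 × 10) = 14/120 = 0.1167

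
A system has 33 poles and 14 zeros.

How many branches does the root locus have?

Root locus has n branches where n = number of poles = 33.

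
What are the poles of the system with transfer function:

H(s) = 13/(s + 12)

Pole is where denominator = 0: s + 12 = 0, so s = -12.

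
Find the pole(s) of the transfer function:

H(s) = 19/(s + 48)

Pole is where denominator = 0: s + 48 = 0, so s = -48.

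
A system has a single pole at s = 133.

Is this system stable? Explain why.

Pole at s = 133 is in the right half-plane. Unstable.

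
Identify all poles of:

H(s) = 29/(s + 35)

Pole is where denominator = 0: s + 35 = 0, so s = -35.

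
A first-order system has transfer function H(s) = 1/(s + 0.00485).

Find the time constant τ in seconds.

For H(s) = 1/(s + 1/τ), the pole is at -1/τ = -0.00485, so τ = 1/0.00485 = 206.2 s.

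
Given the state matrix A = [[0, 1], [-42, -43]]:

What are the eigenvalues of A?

det(A - λI) = λ² - (-43)λ + 42 = (λ - (-42))(λ - (-1)). Eigenvalues: -42, -1.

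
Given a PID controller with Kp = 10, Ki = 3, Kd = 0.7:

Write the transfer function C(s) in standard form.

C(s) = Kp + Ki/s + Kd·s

Substituting values: C(s) = 10 + 3/s + 0.7s = (0.7s² + 10s + 3)/s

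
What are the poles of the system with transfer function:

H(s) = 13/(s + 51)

Pole is where denominator = 0: s + 51 = 0, so s = -51.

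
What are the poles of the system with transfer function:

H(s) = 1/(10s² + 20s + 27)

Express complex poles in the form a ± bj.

Discriminant = 20² - 4×10×27 = 400 - 1080 = -680 < 0, so the poles are a complex conjugate pair s = (-20 ± j√680)/(2×10). Real part = -20/(2×10) = -20/20 = -1; imaginary part = ±√680/(2×10) ≈ 1.3038. Poles: s = -1 ± 1.3038j.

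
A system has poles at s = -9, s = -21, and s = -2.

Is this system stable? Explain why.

All poles are in the left half-plane. System is stable.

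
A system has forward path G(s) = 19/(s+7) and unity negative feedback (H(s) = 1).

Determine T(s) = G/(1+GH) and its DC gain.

T(s) = G/(1+GH) = [19/(s+7)] / [1 + 19/(s+7)] = 19/(s+7+19) = 19/(s+26). DC gain = 19/26 = 0.7308.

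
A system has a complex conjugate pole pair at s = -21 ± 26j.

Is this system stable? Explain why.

Real part of poles is -21 (< 0, left half-plane). Stable.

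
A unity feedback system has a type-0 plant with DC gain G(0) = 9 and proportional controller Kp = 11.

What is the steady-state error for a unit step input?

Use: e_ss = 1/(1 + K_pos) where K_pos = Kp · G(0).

K_pos = Kp · G(0) = 11 × 9 = 99. e_ss = 1/(1 + 99) = 0.01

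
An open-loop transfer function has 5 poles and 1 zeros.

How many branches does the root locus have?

Root locus has n branches where n = number of poles = 5.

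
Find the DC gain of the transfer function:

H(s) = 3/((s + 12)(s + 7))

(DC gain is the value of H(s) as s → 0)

DC gain = H(0) = 3/(12 × 7) = 3/84 = 0.0357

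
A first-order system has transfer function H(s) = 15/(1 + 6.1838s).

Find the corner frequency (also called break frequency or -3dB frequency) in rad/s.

Corner frequency = 1/τ = 1/6.1838 = 0.162 rad/s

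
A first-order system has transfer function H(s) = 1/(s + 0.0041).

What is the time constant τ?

For H(s) = 1/(s + 1/τ), the pole is at -1/τ = -0.0041, so τ = 1/0.0041 = 243.9 s.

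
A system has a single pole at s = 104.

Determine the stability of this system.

Pole at s = 104 is in the right half-plane. Unstable.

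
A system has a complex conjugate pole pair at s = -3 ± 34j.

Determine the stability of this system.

Real part of poles is -3 (< 0, left half-plane). Stable.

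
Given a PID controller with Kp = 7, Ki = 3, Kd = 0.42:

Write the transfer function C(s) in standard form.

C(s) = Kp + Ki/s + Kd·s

Substituting values: C(s) = 7 + 3/s + 0.42s = (0.42s² + 7s + 3)/s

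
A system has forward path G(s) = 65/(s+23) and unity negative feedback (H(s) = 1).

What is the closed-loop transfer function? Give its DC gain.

T(s) = G/(1+GH) = [65/(s+23)] / [1 + 65/(s+23)] = 65/(s+23+65) = 65/(s+88). DC gain = 65/88 = 0.7386.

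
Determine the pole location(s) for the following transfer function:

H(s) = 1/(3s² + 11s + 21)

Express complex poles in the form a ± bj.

Discriminant = 11² - 4×3×21 = 121 - 252 = -131 < 0, so the poles are a complex conjugate pair s = (-11 ± j√131)/(2×3). Real part = -11/(2×3) = -11/6 ≈ -1.8333; imaginary part = ±√131/(2×3) ≈ 1.9076. Poles: s = -1.8333 ± 1.9076j.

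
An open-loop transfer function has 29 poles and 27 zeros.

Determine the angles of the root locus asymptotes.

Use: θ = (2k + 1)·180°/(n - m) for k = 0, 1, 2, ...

n - m = 29 - 27 = 2. Angles: θk = (2k + 1)·180°/2 = 90°, 270°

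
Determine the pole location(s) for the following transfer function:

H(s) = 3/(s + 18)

Pole is where denominator = 0: s + 18 = 0, so s = -18.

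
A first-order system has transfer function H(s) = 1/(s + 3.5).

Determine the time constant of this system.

For H(s) = 1/(s + 1/τ), the pole is at -1/τ = -3.5, so τ = 1/3.5 = 0.2857 s.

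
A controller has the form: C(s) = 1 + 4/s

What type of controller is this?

This is a Proportional-Integral (PI) controller.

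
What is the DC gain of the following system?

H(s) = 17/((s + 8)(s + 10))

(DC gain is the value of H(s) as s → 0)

DC gain = H(0) = 17/(8 × 10) = 17/80 = 0.2125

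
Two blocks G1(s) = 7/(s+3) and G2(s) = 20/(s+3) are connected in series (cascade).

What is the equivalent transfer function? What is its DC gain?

Series: multiply transfer functions. G_eq = 7/(s+3) × 20/(s+3) = 140/((s+3)(s+3)). DC gain = 140/(3×3) = 15.5556.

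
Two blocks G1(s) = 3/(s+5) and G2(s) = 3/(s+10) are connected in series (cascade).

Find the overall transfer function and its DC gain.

Series: multiply transfer functions. G_eq = 3/(s+5) × 3/(s+10) = 9/((s+5)(s+10)). DC gain = 9/(5×10) = 0.18.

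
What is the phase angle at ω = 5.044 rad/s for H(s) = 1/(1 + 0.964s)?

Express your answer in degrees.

Phase = -arctan(ωτ) = -arctan(5.044 × 0.964) = -78.4°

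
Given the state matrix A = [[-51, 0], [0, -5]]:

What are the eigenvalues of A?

For diagonal matrix, eigenvalues are diagonal entries: λ₁ = -51, λ₂ = -5.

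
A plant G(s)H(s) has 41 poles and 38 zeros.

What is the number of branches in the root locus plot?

Root locus has n branches where n = number of poles = 41.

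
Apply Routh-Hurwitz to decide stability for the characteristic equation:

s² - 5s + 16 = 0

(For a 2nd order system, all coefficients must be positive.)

Coefficients: 1, -5, 16. b=-5 not positive, so system is unstable.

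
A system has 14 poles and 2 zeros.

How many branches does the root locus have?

Root locus has n branches where n = number of poles = 14.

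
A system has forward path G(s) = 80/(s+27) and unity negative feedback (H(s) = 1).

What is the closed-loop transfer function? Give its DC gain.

T(s) = G/(1+GH) = [80/(s+27)] / [1 + 80/(s+27)] = 80/(s+27+80) = 80/(s+107). DC gain = 80/107 = 0.7477.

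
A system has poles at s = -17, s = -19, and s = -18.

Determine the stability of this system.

All poles are in the left half-plane. System is stable.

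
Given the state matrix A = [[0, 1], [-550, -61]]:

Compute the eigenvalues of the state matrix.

det(A - λI) = λ² - (-61)λ + 550 = (λ - (-11))(λ - (-50)). Eigenvalues: -11, -50.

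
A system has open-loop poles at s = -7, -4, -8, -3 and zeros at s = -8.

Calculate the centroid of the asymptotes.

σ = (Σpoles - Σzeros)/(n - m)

σ = (Σpoles - Σzeros)/(n - m) = (-22 - (-8))/(4 - 1) = -14/3 = -4.67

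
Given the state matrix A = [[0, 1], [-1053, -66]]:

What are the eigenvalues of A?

det(A - λI) = λ² - (-66)λ + 1053 = (λ - (-39))(λ - (-27)). Eigenvalues: -39, -27.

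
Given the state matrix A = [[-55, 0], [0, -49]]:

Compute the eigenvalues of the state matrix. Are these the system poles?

For diagonal matrix, eigenvalues are diagonal entries: λ₁ = -55, λ₂ = -49. Eigenvalues of A = system poles.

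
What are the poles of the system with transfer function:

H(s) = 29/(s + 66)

Pole is where denominator = 0: s + 66 = 0, so s = -66.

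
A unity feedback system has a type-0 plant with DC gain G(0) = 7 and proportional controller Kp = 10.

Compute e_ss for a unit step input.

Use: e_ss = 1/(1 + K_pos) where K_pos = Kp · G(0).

K_pos = Kp · G(0) = 10 × 7 = 70. e_ss = 1/(1 + 70) = 0.0141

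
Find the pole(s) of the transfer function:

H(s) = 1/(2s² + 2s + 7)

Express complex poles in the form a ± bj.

Discriminant = 2² - 4×2×7 = 4 - 56 = -52 < 0, so the poles are a complex conjugate pair s = (-2 ± j√52)/(2×2). Real part = -2/(2×2) = -2/4 = -0.5; imaginary part = ±√52/(2×2) ≈ 1.8028. Poles: s = -0.5 ± 1.8028j.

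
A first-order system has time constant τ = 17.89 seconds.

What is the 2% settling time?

For first-order system, 2% settling time ≈ 4τ = 4 × 17.89 = 71.56 s.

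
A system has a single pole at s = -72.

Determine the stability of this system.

Pole at s = -72 is in the left half-plane. Stable.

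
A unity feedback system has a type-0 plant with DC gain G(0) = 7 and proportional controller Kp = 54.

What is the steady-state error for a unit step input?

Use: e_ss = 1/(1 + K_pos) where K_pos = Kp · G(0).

K_pos = Kp · G(0) = 54 × 7 = 378. e_ss = 1/(1 + 378) = 0.0026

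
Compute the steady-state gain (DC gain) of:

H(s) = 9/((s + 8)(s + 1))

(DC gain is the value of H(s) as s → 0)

DC gain = H(0) = 9/(8 × 1) = 9/8 = 1.125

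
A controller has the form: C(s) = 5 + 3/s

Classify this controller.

This is a Proportional-Integral (PI) controller.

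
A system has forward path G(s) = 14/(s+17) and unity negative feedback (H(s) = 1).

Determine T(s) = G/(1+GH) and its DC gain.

T(s) = G/(1+GH) = [14/(s+17)] / [1 + 14/(s+17)] = 14/(s+17+14) = 14/(s+31). DC gain = 14/31 = 0.4516.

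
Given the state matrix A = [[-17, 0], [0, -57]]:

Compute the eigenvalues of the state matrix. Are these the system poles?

For diagonal matrix, eigenvalues are diagonal entries: λ₁ = -17, λ₂ = -57. Eigenvalues of A = system poles.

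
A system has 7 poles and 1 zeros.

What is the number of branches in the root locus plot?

Root locus has n branches where n = number of poles = 7.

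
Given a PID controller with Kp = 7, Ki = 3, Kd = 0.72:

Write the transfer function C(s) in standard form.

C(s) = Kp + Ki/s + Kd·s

Substituting values: C(s) = 7 + 3/s + 0.72s = (0.72s² + 7s + 3)/s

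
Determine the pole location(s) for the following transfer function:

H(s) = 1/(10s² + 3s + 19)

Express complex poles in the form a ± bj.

Discriminant = 3² - 4×10×19 = 9 - 760 = -751 < 0, so the poles are a complex conjugate pair s = (-3 ± j√751)/(2×10). Real part = -3/(2×10) = -3/20 = -0.15; imaginary part = ±√751/(2×10) ≈ 1.3702. Poles: s = -0.15 ± 1.3702j.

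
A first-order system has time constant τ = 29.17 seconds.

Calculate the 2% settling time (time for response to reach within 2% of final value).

For first-order system, 2% settling time ≈ 4τ = 4 × 29.17 = 116.68 s.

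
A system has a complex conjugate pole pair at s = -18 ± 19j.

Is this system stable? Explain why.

Real part of poles is -18 (< 0, left half-plane). Stable.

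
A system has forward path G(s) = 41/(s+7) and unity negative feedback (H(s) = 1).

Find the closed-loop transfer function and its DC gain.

T(s) = G/(1+GH) = [41/(s+7)] / [1 + 41/(s+7)] = 41/(s+7+41) = 41/(s+48). DC gain = 41/48 = 0.8542.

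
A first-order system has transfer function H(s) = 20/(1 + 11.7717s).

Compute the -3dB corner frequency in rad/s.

Corner frequency = 1/τ = 1/11.7717 = 0.085 rad/s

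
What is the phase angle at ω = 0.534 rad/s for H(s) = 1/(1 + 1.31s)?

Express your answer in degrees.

Phase = -arctan(ωτ) = -arctan(0.534 × 1.31) = -35.0°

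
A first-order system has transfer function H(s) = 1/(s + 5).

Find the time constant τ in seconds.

For H(s) = 1/(s + 1/τ), the pole is at -1/τ = -5, so τ = 1/5 = 0.2 s.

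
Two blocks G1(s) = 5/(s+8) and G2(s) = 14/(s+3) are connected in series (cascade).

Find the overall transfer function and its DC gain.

Series: multiply transfer functions. G_eq = 5/(s+8) × 14/(s+3) = 70/((s+8)(s+3)). DC gain = 70/(8×3) = 2.9167.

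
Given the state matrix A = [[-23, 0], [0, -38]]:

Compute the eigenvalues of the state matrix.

For diagonal matrix, eigenvalues are diagonal entries: λ₁ = -23, λ₂ = -38.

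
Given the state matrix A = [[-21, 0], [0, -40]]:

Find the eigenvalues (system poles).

For diagonal matrix, eigenvalues are diagonal entries: λ₁ = -21, λ₂ = -40.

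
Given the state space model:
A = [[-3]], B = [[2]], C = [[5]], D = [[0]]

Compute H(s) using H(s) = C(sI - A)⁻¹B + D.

(sI - A)⁻¹ = 1/(s + 3). H(s) = 5 × 2/(s + 3) + 0 = 10/(s + 3).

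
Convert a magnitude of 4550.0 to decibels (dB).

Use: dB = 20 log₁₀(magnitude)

dB = 20 log₁₀(4550.0) = 73.2 dB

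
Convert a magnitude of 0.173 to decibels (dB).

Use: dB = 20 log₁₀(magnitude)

dB = 20 log₁₀(0.173) = -15.2 dB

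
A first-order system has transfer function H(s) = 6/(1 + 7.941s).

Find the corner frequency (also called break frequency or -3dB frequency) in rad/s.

Corner frequency = 1/τ = 1/7.941 = 0.126 rad/s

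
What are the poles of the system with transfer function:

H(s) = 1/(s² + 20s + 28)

Discriminant = 20² - 4×1×28 = 400 - 112 = 288 > 0, so two distinct real poles. Using quadratic formula: s = (-20 ± √288)/(2×1) = (-20 ± √288)/2, with √288 ≈ 16.9706. s₁ ≈ -1.5147, s₂ ≈ -18.4853. Poles: s₁ = -1.5147, s₂ = -18.4853.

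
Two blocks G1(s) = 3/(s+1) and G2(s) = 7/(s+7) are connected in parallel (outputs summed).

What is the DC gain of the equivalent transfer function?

Parallel: G_eq = G1 + G2. DC gain = G1(0) + G2(0) = 3/1 + 7/7 = 3 + 1 = 4.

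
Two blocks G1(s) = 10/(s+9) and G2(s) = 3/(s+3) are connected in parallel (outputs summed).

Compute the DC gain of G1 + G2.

Parallel: G_eq = G1 + G2. DC gain = G1(0) + G2(0) = 10/9 + 3/3 = 1.1111 + 1 = 2.1111.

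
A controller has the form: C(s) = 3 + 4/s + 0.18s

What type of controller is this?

This is a Proportional-Integral-Derivative (PID) controller.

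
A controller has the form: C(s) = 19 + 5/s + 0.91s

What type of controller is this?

This is a Proportional-Integral-Derivative (PID) controller.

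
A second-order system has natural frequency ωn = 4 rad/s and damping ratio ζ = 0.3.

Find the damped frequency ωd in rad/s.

ωd = ωn√(1 - ζ²) = 4√(1 - 0.3²) = 3.82 rad/s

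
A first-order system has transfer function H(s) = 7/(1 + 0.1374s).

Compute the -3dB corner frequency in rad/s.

Corner frequency = 1/τ = 1/0.1374 = 7.278 rad/s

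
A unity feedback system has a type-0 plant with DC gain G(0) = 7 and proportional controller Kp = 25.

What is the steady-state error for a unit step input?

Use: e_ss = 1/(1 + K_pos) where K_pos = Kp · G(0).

K_pos = Kp · G(0) = 25 × 7 = 175. e_ss = 1/(1 + 175) = 0.0057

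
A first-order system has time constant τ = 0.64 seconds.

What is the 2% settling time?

For first-order system, 2% settling time ≈ 4τ = 4 × 0.64 = 2.56 s.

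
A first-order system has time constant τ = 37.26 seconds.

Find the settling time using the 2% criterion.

For first-order system, 2% settling time ≈ 4τ = 4 × 37.26 = 149.04 s.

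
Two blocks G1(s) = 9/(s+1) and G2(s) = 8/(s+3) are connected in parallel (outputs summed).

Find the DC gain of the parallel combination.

Parallel: G_eq = G1 + G2. DC gain = G1(0) + G2(0) = 9/1 + 8/3 = 9 + 2.6667 = 11.6667.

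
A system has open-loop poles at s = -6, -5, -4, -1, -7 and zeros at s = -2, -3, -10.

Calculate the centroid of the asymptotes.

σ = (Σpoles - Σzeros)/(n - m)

σ = (Σpoles - Σzeros)/(n - m) = (-23 - (-15))/(5 - 3) = -8/2 = -4.0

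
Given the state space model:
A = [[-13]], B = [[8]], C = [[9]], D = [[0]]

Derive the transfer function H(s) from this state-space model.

(sI - A)⁻¹ = 1/(s + 13). H(s) = 9 × 8/(s + 13) + 0 = 72/(s + 13).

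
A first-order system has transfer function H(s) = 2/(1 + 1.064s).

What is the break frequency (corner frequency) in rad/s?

Corner frequency = 1/τ = 1/1.064 = 0.94 rad/s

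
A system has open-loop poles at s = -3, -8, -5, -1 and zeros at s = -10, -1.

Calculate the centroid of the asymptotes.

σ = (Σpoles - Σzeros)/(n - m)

σ = (Σpoles - Σzeros)/(n - m) = (-17 - (-11))/(4 - 2) = -6/2 = -3.0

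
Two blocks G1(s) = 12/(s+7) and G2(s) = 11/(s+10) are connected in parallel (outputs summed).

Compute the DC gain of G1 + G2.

Parallel: G_eq = G1 + G2. DC gain = G1(0) + G2(0) = 12/7 + 11/10 = 1.7143 + 1.1 = 2.8143.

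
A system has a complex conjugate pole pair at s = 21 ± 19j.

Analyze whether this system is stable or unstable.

Real part of poles is 21 (> 0, right half-plane). Unstable.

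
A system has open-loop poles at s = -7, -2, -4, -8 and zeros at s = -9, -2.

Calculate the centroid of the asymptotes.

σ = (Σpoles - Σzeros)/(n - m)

σ = (Σpoles - Σzeros)/(n - m) = (-21 - (-11))/(4 - 2) = -10/2 = -5.0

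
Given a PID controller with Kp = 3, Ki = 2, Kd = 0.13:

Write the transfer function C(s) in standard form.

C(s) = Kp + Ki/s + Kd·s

Substituting values: C(s) = 3 + 2/s + 0.13s = (0.13s² + 3s + 2)/s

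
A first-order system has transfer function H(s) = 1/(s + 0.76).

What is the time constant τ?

For H(s) = 1/(s + 1/τ), the pole is at -1/τ = -0.76, so τ = 1/0.76 = 1.3158 s.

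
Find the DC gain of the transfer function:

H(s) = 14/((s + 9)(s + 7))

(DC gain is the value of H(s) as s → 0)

DC gain = H(0) = 14/(9 × 7) = 14/63 = 0.2222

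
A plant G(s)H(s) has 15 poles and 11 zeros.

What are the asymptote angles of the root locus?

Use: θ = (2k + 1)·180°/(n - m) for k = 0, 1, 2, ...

n - m = 15 - 11 = 4. Angles: θk = (2k + 1)·180°/4 = 45°, 135°, 225°, 315°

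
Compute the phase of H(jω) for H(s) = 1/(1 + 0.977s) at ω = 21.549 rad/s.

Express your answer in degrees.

Phase = -arctan(ωτ) = -arctan(21.549 × 0.977) = -87.3°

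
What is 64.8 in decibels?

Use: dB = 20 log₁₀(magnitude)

dB = 20 log₁₀(64.8) = 36.2 dB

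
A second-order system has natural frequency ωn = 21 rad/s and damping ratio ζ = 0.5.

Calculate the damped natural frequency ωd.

ωd = ωn√(1 - ζ²) = 21√(1 - 0.5²) = 18.19 rad/s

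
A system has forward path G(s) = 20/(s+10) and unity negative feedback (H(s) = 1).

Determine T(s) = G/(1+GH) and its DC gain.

T(s) = G/(1+GH) = [20/(s+10)] / [1 + 20/(s+10)] = 20/(s+10+20) = 20/(s+30). DC gain = 20/30 = 0.6667.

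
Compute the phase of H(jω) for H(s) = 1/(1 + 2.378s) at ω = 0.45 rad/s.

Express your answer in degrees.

Phase = -arctan(ωτ) = -arctan(0.45 × 2.378) = -46.9°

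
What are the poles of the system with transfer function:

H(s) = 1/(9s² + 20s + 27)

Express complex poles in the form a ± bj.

Discriminant = 20² - 4×9×27 = 400 - 972 = -572 < 0, so the poles are a complex conjugate pair s = (-20 ± j√572)/(2×9). Real part = -20/(2×9) = -20/18 ≈ -1.1111; imaginary part = ±√572/(2×9) ≈ 1.3287. Poles: s = -1.1111 ± 1.3287j.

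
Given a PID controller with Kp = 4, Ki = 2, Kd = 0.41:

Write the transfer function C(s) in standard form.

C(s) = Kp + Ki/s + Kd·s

Substituting values: C(s) = 4 + 2/s + 0.41s = (0.41s² + 4s + 2)/s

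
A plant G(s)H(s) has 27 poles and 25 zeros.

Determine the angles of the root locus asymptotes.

n - m = 27 - 25 = 2. Angles: θk = (2k + 1)·180°/2 = 90°, 270°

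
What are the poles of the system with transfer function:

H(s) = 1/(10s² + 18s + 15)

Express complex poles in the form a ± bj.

Discriminant = 18² - 4×10×15 = 324 - 600 = -276 < 0, so the poles are a complex conjugate pair s = (-18 ± j√276)/(2×10). Real part = -18/(2×10) = -18/20 = -0.9; imaginary part = ±√276/(2×10) ≈ 0.8307. Poles: s = -0.9 ± 0.8307j.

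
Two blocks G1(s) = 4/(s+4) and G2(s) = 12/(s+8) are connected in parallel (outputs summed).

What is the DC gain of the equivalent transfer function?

Parallel: G_eq = G1 + G2. DC gain = G1(0) + G2(0) = 4/4 + 12/8 = 1 + 1.5 = 2.5.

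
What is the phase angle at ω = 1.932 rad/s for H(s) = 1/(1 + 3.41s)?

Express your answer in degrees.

Phase = -arctan(ωτ) = -arctan(1.932 × 3.41) = -81.4°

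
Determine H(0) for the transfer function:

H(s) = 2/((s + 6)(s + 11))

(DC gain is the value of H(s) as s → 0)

DC gain = H(0) = 2/(6 × 11) = 2/66 = 0.0303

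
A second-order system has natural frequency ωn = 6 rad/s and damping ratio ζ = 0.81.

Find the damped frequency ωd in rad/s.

ωd = ωn√(1 - ζ²) = 6√(1 - 0.81²) = 3.52 rad/s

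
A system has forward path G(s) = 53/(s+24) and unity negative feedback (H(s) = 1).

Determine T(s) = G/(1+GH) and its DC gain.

T(s) = G/(1+GH) = [53/(s+24)] / [1 + 53/(s+24)] = 53/(s+24+53) = 53/(s+77). DC gain = 53/77 = 0.6883.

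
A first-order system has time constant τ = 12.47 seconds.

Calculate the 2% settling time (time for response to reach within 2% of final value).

For first-order system, 2% settling time ≈ 4τ = 4 × 12.47 = 49.88 s.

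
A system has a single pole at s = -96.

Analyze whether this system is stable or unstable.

Pole at s = -96 is in the left half-plane. Stable.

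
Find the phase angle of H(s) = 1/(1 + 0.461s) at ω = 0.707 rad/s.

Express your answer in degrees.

Phase = -arctan(ωτ) = -arctan(0.707 × 0.461) = -18.1°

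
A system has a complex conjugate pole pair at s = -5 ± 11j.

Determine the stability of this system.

Real part of poles is -5 (< 0, left half-plane). Stable.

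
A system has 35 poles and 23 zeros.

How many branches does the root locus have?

Root locus has n branches where n = number of poles = 35.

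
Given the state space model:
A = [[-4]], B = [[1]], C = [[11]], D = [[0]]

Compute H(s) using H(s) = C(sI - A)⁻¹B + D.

(sI - A)⁻¹ = 1/(s + 4). H(s) = 11 × 1/(s + 4) + 0 = 11/(s + 4).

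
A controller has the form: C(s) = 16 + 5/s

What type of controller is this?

This is a Proportional-Integral (PI) controller.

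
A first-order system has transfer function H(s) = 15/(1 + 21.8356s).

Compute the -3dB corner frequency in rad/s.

Corner frequency = 1/τ = 1/21.8356 = 0.046 rad/s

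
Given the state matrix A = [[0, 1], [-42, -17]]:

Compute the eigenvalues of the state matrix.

det(A - λI) = λ² - (-17)λ + 42 = (λ - (-14))(λ - (-3)). Eigenvalues: -14, -3.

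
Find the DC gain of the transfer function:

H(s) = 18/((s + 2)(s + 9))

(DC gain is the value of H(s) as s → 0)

DC gain = H(0) = 18/(2 × 9) = 18/18 = 1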